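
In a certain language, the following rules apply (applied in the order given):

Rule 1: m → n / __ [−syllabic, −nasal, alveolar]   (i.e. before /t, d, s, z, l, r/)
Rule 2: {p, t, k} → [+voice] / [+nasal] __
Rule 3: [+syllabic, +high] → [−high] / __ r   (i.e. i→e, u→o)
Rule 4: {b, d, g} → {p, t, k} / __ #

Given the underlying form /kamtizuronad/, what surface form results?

Rule 1 (nasal place assimilation): /m/ precedes the alveolar consonant /t/, so it assimilates in place to [n]. /kamtizuronad/ → kantizuronad.
Rule 2 (post-nasal voicing): /t/ is a voiceless stop immediately after the nasal /n/, so it voices to [d]. /kantizuronad/ → kandizuronad.
Rule 3 (pre-rhotic lowering): /u/ is a high vowel immediately before /r/, so it lowers to [o]. /kandizuronad/ → kandizoronad.
Rule 4 (final devoicing): /d/ is a voiced stop in word-final position, so it devoices to [t]. /kandizoronad/ → kandizoronat.

kandizoronat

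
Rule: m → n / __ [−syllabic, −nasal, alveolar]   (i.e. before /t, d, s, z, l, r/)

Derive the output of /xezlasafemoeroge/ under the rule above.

xezlasafemoeroge

No segment of /xezlasafemoeroge/ meets the structural description of the rule, so the form surfaces unchanged.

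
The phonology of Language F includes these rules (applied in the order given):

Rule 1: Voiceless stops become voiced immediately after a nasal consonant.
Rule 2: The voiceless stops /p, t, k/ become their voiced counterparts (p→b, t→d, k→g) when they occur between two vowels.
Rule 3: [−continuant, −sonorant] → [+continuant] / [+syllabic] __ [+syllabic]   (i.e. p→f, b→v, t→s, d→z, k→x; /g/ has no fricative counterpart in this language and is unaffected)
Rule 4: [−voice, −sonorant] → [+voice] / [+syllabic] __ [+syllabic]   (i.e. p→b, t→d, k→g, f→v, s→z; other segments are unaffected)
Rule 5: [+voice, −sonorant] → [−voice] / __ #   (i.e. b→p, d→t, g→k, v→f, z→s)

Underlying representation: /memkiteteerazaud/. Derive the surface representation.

Rule 1 (post-nasal voicing): /k/ is a voiceless stop immediately after the nasal /m/, so it voices to [g]. /memkiteteerazaud/ → memgiteteerazaud.
Rule 2 (intervocalic voicing): /t/ is a voiceless stop between vowels /i/ and /e/, so it voices to [d]. /t/ is a voiceless stop between vowels /e/ and /e/, so it voices to [d]. /memgiteteerazaud/ → memgidedeerazaud.
Rule 3 (intervocalic spirantization): /d/ is a stop between vowels /i/ and /e/, so it spirantizes to the fricative [z]. /d/ is a stop between vowels /e/ and /e/, so it spirantizes to the fricative [z]. /memgidedeerazaud/ → memgizezeerazaud.
Rule 4 (intervocalic voicing): no segment meets the environment; /memgizezeerazaud/ is unchanged.
Rule 5 (final devoicing): /d/ is a voiced obstruent in word-final position, so it devoices to [t]. /memgizezeerazaud/ → memgizezeerazaut.

memgizezeerazaut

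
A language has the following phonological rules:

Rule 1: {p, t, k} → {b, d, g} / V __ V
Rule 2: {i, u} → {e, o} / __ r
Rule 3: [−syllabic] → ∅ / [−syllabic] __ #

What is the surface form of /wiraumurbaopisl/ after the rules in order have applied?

Rule 1 (intervocalic voicing): /p/ is a voiceless stop between vowels /o/ and /i/, so it voices to [b]. /wiraumurbaopisl/ → wiraumurbaobisl.
Rule 2 (pre-rhotic lowering): /i/ is a high vowel immediately before /r/, so it lowers to [e]. /u/ is a high vowel immediately before /r/, so it lowers to [o]. /wiraumurbaobisl/ → weraumorbaobisl.
Rule 3 (final cluster simplification): /l/ is the second consonant of a word-final cluster /sl/, so it deletes. /weraumorbaobisl/ → weraumorbaobis.

weraumorbaobis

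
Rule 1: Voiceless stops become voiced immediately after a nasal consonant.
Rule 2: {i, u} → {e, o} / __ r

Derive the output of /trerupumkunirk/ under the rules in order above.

Rule 1 (post-nasal voicing): /k/ is a voiceless stop immediately after the nasal /m/, so it voices to [g]. /trerupumkunirk/ → trerupumgunirk.
Rule 2 (pre-rhotic lowering): /i/ is a high vowel immediately before /r/, so it lowers to [e]. /trerupumgunirk/ → trerupumgunerk.

trerupumgunerk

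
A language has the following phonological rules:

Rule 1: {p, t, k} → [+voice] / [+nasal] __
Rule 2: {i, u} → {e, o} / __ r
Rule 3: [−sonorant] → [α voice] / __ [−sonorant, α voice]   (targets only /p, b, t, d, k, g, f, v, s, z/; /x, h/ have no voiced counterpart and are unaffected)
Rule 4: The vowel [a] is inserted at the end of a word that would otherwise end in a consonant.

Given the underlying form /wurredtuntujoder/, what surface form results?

worrettundujodera

Rule 1 (post-nasal voicing): /t/ is a voiceless stop immediately after the nasal /n/, so it voices to [d]. /wurredtuntujoder/ → wurredtundujoder.
Rule 2 (pre-rhotic lowering): /u/ is a high vowel immediately before /r/, so it lowers to [o]. /wurredtundujoder/ → worredtundujoder.
Rule 3 (regressive voicing assimilation): /d/ precedes the voiceless obstruent /t/, so it devoices to [t] by assimilation. /worredtundujoder/ → worrettundujoder.
Rule 4 (final a-epenthesis): the form ends in the consonant /r/, so [a] is inserted word-finally. /worrettundujoder/ → worrettundujodera.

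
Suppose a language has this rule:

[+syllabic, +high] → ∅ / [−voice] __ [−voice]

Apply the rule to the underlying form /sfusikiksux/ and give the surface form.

sfskksx

/u/ is a high vowel flanked by voiceless consonants /f/ and /s/, so it deletes.
/i/ is a high vowel flanked by voiceless consonants /s/ and /k/, so it deletes.
/i/ is a high vowel flanked by voiceless consonants /k/ and /k/, so it deletes.
/u/ is a high vowel flanked by voiceless consonants /s/ and /x/, so it deletes.
Surface form: [sfskksx].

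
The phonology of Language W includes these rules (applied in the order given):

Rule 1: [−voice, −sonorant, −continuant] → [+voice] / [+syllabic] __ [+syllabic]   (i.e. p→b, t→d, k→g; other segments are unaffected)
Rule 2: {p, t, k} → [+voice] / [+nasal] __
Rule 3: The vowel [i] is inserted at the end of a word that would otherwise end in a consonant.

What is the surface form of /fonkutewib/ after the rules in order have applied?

Rule 1 (intervocalic voicing): /t/ is a voiceless stop between vowels /u/ and /e/, so it voices to [d]. /fonkutewib/ → fonkudewib.
Rule 2 (post-nasal voicing): /k/ is a voiceless stop immediately after the nasal /n/, so it voices to [g]. /fonkudewib/ → fongudewib.
Rule 3 (final i-epenthesis): the form ends in the consonant /b/, so [i] is inserted word-finally. /fongudewib/ → fongudewibi.

fongudewibi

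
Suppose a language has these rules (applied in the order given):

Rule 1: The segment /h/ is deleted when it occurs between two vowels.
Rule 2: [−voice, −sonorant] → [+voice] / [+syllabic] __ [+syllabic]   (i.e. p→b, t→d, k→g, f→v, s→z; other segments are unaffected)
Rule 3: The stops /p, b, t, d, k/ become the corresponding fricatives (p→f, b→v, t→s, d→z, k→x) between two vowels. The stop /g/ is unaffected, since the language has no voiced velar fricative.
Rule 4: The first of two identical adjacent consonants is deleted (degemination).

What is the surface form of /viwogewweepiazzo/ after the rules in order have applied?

Rule 1 (intervocalic h-deletion): no segment meets the environment; /viwogewweepiazzo/ is unchanged.
Rule 2 (intervocalic voicing): /p/ is a voiceless obstruent between vowels /e/ and /i/, so it voices to [b]. /viwogewweepiazzo/ → viwogewweebiazzo.
Rule 3 (intervocalic spirantization): /b/ is a stop between vowels /e/ and /i/, so it spirantizes to the fricative [v]. /viwogewweebiazzo/ → viwogewweeviazzo.
Rule 4 (degemination): /ww/ is a geminate; the first /w/ deletes. /zz/ is a geminate; the first /z/ deletes. /viwogewweeviazzo/ → viwogeweeviazo.

viwogeweeviazo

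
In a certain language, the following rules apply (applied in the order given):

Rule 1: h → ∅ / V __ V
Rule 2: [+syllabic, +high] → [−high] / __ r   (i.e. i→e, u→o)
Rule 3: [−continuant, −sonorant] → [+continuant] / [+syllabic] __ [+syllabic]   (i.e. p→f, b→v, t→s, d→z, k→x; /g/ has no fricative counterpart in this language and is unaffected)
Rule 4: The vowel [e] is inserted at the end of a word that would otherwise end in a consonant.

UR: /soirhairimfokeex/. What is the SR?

Rule 1 (intervocalic h-deletion): no segment meets the environment; /soirhairimfokeex/ is unchanged.
Rule 2 (pre-rhotic lowering): /i/ is a high vowel immediately before /r/, so it lowers to [e]. /i/ is a high vowel immediately before /r/, so it lowers to [e]. /soirhairimfokeex/ → soerhaerimfokeex.
Rule 3 (intervocalic spirantization): /k/ is a stop between vowels /o/ and /e/, so it spirantizes to the fricative [x]. /soerhaerimfokeex/ → soerhaerimfoxeex.
Rule 4 (final e-epenthesis): the form ends in the consonant /x/, so [e] is inserted word-finally. /soerhaerimfoxeex/ → soerhaerimfoxeexe.

soerhaerimfoxeexe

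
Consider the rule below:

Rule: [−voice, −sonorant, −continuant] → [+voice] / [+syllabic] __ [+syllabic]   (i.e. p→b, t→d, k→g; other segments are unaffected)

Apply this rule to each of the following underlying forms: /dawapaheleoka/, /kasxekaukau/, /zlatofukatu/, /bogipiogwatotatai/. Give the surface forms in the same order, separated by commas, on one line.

dawabaheleoga, kasxegaugau, zladofugadu, bogibiogwadodadai

/dawapaheleoka/: /p/ is a voiceless stop between vowels /a/ and /a/, so it voices to [b]. /k/ is a voiceless stop between vowels /o/ and /a/, so it voices to [g]. → [dawabaheleoga].
/kasxekaukau/: /k/ is a voiceless stop between vowels /e/ and /a/, so it voices to [g]. /k/ is a voiceless stop between vowels /u/ and /a/, so it voices to [g]. → [kasxegaugau].
/zlatofukatu/: /t/ is a voiceless stop between vowels /a/ and /o/, so it voices to [d]. /k/ is a voiceless stop between vowels /u/ and /a/, so it voices to [g]. /t/ is a voiceless stop between vowels /a/ and /u/, so it voices to [d]. → [zladofugadu].
/bogipiogwatotatai/: /p/ is a voiceless stop between vowels /i/ and /i/, so it voices to [b]. /t/ is a voiceless stop between vowels /a/ and /o/, so it voices to [d]. /t/ is a voiceless stop between vowels /o/ and /a/, so it voices to [d]. /t/ is a voiceless stop between vowels /a/ and /a/, so it voices to [d]. → [bogibiogwadodadai].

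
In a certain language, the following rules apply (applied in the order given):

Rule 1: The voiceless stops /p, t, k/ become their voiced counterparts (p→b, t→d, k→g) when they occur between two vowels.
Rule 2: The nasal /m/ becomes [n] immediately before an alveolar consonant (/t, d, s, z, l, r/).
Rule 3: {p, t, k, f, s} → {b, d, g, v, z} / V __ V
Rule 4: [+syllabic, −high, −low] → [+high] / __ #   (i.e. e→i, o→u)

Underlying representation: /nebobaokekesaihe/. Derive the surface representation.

nebobaogegezaihi

Rule 1 (intervocalic voicing): /k/ is a voiceless stop between vowels /o/ and /e/, so it voices to [g]. /k/ is a voiceless stop between vowels /e/ and /e/, so it voices to [g]. /nebobaokekesaihe/ → nebobaogegesaihe.
Rule 2 (nasal place assimilation): no segment meets the environment; /nebobaogegesaihe/ is unchanged.
Rule 3 (intervocalic voicing): /s/ is a voiceless obstruent between vowels /e/ and /a/, so it voices to [z]. /nebobaogegesaihe/ → nebobaogegezaihe.
Rule 4 (final vowel raising): /e/ is a mid vowel in word-final position, so it raises to [i]. /nebobaogegezaihe/ → nebobaogegezaihi.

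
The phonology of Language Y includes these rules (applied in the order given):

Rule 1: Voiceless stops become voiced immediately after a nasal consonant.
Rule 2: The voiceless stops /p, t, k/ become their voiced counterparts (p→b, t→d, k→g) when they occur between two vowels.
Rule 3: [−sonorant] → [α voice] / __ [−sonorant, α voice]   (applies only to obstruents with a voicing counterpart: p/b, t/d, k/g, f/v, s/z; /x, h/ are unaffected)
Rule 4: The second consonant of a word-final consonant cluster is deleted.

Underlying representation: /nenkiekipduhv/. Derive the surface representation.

Rule 1 (post-nasal voicing): /k/ is a voiceless stop immediately after the nasal /n/, so it voices to [g]. /nenkiekipduhv/ → nengiekipduhv.
Rule 2 (intervocalic voicing): /k/ is a voiceless stop between vowels /e/ and /i/, so it voices to [g]. /nengiekipduhv/ → nengiegipduhv.
Rule 3 (regressive voicing assimilation): /p/ precedes the voiced obstruent /d/, so it voices to [b] by assimilation. /nengiegipduhv/ → nengiegibduhv.
Rule 4 (final cluster simplification): /v/ is the second consonant of a word-final cluster /hv/, so it deletes. /nengiegibduhv/ → nengiegibduh.

nengiegibduh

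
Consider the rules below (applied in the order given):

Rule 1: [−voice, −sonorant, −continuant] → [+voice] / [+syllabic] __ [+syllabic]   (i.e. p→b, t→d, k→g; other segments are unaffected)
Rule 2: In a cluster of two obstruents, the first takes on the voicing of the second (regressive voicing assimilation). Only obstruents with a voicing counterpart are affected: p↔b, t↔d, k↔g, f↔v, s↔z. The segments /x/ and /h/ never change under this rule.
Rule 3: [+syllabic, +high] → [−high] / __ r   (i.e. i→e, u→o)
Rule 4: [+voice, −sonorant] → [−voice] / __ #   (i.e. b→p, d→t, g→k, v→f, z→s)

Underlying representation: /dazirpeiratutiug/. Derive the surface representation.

dazerpeeradudiuk

Rule 1 (intervocalic voicing): /t/ is a voiceless stop between vowels /a/ and /u/, so it voices to [d]. /t/ is a voiceless stop between vowels /u/ and /i/, so it voices to [d]. /dazirpeiratutiug/ → dazirpeiradudiug.
Rule 2 (regressive voicing assimilation): no segment meets the environment; /dazirpeiradudiug/ is unchanged.
Rule 3 (pre-rhotic lowering): /i/ is a high vowel immediately before /r/, so it lowers to [e]. /i/ is a high vowel immediately before /r/, so it lowers to [e]. /dazirpeiradudiug/ → dazerpeeradudiug.
Rule 4 (final devoicing): /g/ is a voiced obstruent in word-final position, so it devoices to [k]. /dazerpeeradudiug/ → dazerpeeradudiuk.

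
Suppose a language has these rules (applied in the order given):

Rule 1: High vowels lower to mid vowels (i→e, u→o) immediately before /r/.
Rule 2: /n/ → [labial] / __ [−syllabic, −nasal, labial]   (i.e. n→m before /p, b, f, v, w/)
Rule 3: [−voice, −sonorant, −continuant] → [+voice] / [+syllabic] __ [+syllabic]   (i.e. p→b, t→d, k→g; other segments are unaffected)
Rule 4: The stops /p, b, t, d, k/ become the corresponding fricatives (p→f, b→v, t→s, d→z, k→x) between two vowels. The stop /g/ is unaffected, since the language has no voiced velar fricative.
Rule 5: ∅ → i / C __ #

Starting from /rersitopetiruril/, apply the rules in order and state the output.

rersizovezerorili

Rule 1 (pre-rhotic lowering): /i/ is a high vowel immediately before /r/, so it lowers to [e]. /u/ is a high vowel immediately before /r/, so it lowers to [o]. /rersitopetiruril/ → rersitopeteroril.
Rule 2 (nasal place assimilation): no segment meets the environment; /rersitopeteroril/ is unchanged.
Rule 3 (intervocalic voicing): /t/ is a voiceless stop between vowels /i/ and /o/, so it voices to [d]. /p/ is a voiceless stop between vowels /o/ and /e/, so it voices to [b]. /t/ is a voiceless stop between vowels /e/ and /e/, so it voices to [d]. /rersitopeteroril/ → rersidobederoril.
Rule 4 (intervocalic spirantization): /d/ is a stop between vowels /i/ and /o/, so it spirantizes to the fricative [z]. /b/ is a stop between vowels /o/ and /e/, so it spirantizes to the fricative [v]. /d/ is a stop between vowels /e/ and /e/, so it spirantizes to the fricative [z]. /rersidobederoril/ → rersizovezeroril.
Rule 5 (final i-epenthesis): the form ends in the consonant /l/, so [i] is inserted word-finally. /rersizovezeroril/ → rersizovezerorili.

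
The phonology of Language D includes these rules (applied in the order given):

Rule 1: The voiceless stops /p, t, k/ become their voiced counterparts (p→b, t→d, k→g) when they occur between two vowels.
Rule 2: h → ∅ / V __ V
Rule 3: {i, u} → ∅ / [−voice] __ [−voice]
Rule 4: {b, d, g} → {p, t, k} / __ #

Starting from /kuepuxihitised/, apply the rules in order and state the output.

Rule 1 (intervocalic voicing): /p/ is a voiceless stop between vowels /e/ and /u/, so it voices to [b]. /t/ is a voiceless stop between vowels /i/ and /i/, so it voices to [d]. /kuepuxihitised/ → kuebuxihidised.
Rule 2 (intervocalic h-deletion): /h/ occurs between vowels /i/ and /i/, so it deletes. /kuebuxihidised/ → kuebuxiidised.
Rule 3 (high vowel syncope): no segment meets the environment; /kuebuxiidised/ is unchanged.
Rule 4 (final devoicing): /d/ is a voiced stop in word-final position, so it devoices to [t]. /kuebuxiidised/ → kuebuxiidiset.

kuebuxiidiset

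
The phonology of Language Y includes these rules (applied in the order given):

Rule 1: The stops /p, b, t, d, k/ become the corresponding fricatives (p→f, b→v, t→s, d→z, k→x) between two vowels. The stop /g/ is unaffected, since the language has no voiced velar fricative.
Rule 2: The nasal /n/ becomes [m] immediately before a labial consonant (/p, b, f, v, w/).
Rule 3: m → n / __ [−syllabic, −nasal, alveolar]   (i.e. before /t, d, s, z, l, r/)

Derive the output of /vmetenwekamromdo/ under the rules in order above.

Rule 1 (intervocalic spirantization): /t/ is a stop between vowels /e/ and /e/, so it spirantizes to the fricative [s]. /k/ is a stop between vowels /e/ and /a/, so it spirantizes to the fricative [x]. /vmetenwekamromdo/ → vmesenwexamromdo.
Rule 2 (nasal place assimilation): /n/ precedes the labial consonant /w/, so it assimilates in place to [m]. /vmesenwexamromdo/ → vmesemwexamromdo.
Rule 3 (nasal place assimilation): /m/ precedes the alveolar consonant /r/, so it assimilates in place to [n]. /m/ precedes the alveolar consonant /d/, so it assimilates in place to [n]. /vmesemwexamromdo/ → vmesemwexanrondo.

vmesemwexanrondo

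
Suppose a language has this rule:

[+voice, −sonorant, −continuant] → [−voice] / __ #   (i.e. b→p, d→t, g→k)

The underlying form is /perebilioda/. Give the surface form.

perebilioda

No segment of /perebilioda/ meets the structural description of the rule, so the form surfaces unchanged.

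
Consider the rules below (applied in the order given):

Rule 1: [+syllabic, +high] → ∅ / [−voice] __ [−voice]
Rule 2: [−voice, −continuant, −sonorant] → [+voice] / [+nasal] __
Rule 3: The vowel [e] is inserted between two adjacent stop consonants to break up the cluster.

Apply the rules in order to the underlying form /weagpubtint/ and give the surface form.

Rule 1 (high vowel syncope): no segment meets the environment; /weagpubtint/ is unchanged.
Rule 2 (post-nasal voicing): /t/ is a voiceless stop immediately after the nasal /n/, so it voices to [d]. /weagpubtint/ → weagpubtind.
Rule 3 (stop-cluster e-epenthesis): /g/ and /p/ form a stop–stop cluster, so [e] is inserted between them. /b/ and /t/ form a stop–stop cluster, so [e] is inserted between them. /weagpubtind/ → weagepubetind.

weagepubetind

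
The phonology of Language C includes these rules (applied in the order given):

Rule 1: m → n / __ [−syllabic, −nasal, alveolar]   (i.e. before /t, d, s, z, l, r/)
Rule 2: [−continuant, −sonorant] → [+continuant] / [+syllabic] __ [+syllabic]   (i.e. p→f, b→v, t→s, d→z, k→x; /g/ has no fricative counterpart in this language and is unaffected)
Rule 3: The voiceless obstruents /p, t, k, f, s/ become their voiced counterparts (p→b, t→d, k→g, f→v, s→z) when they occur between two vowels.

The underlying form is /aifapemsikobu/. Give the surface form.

aivavensixovu

Rule 1 (nasal place assimilation): /m/ precedes the alveolar consonant /s/, so it assimilates in place to [n]. /aifapemsikobu/ → aifapensikobu.
Rule 2 (intervocalic spirantization): /p/ is a stop between vowels /a/ and /e/, so it spirantizes to the fricative [f]. /k/ is a stop between vowels /i/ and /o/, so it spirantizes to the fricative [x]. /b/ is a stop between vowels /o/ and /u/, so it spirantizes to the fricative [v]. /aifapensikobu/ → aifafensixovu.
Rule 3 (intervocalic voicing): /f/ is a voiceless obstruent between vowels /i/ and /a/, so it voices to [v]. /f/ is a voiceless obstruent between vowels /a/ and /e/, so it voices to [v]. /aifafensixovu/ → aivavensixovu.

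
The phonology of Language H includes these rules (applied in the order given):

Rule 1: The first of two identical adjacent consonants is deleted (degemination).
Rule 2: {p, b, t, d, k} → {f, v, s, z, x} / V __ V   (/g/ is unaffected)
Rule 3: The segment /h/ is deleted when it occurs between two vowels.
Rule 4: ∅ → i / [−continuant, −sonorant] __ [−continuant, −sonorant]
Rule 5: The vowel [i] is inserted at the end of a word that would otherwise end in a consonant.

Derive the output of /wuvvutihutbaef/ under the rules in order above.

Rule 1 (degemination): /vv/ is a geminate; the first /v/ deletes. /wuvvutihutbaef/ → wuvutihutbaef.
Rule 2 (intervocalic spirantization): /t/ is a stop between vowels /u/ and /i/, so it spirantizes to the fricative [s]. /wuvutihutbaef/ → wuvusihutbaef.
Rule 3 (intervocalic h-deletion): /h/ occurs between vowels /i/ and /u/, so it deletes. /wuvusihutbaef/ → wuvusiutbaef.
Rule 4 (stop-cluster i-epenthesis): /t/ and /b/ form a stop–stop cluster, so [i] is inserted between them. /wuvusiutbaef/ → wuvusiutibaef.
Rule 5 (final i-epenthesis): the form ends in the consonant /f/, so [i] is inserted word-finally. /wuvusiutibaef/ → wuvusiutibaefi.

wuvusiutibaefi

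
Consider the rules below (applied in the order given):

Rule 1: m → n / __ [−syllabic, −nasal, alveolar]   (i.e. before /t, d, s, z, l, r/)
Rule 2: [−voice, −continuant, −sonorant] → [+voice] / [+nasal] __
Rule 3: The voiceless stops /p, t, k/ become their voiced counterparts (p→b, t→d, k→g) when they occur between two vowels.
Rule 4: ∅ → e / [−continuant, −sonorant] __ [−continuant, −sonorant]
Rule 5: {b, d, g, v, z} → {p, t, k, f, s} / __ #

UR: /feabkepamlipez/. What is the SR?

feabekebanlibes

Rule 1 (nasal place assimilation): /m/ precedes the alveolar consonant /l/, so it assimilates in place to [n]. /feabkepamlipez/ → feabkepanlipez.
Rule 2 (post-nasal voicing): no segment meets the environment; /feabkepanlipez/ is unchanged.
Rule 3 (intervocalic voicing): /p/ is a voiceless stop between vowels /e/ and /a/, so it voices to [b]. /p/ is a voiceless stop between vowels /i/ and /e/, so it voices to [b]. /feabkepanlipez/ → feabkebanlibez.
Rule 4 (stop-cluster e-epenthesis): /b/ and /k/ form a stop–stop cluster, so [e] is inserted between them. /feabkebanlibez/ → feabekebanlibez.
Rule 5 (final devoicing): /z/ is a voiced obstruent in word-final position, so it devoices to [s]. /feabekebanlibez/ → feabekebanlibes.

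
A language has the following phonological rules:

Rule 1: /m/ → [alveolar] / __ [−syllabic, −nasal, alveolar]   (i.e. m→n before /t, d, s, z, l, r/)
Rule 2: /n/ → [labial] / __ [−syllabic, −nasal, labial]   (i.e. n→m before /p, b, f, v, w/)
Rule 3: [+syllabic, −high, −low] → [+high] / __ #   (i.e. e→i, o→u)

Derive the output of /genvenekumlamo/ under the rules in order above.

Rule 1 (nasal place assimilation): /m/ precedes the alveolar consonant /l/, so it assimilates in place to [n]. /genvenekumlamo/ → genvenekunlamo.
Rule 2 (nasal place assimilation): /n/ precedes the labial consonant /v/, so it assimilates in place to [m]. /genvenekunlamo/ → gemvenekunlamo.
Rule 3 (final vowel raising): /o/ is a mid vowel in word-final position, so it raises to [u]. /gemvenekunlamo/ → gemvenekunlamu.

gemvenekunlamu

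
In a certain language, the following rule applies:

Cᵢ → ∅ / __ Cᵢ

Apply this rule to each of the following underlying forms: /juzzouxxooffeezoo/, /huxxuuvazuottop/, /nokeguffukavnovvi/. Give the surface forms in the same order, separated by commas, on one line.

/juzzouxxooffeezoo/: /zz/ is a geminate; the first /z/ deletes. /xx/ is a geminate; the first /x/ deletes. /ff/ is a geminate; the first /f/ deletes. → [juzouxoofeezoo].
/huxxuuvazuottop/: /xx/ is a geminate; the first /x/ deletes. /tt/ is a geminate; the first /t/ deletes. → [huxuuvazuotop].
/nokeguffukavnovvi/: /ff/ is a geminate; the first /f/ deletes. /vv/ is a geminate; the first /v/ deletes. → [nokegufukavnovi].

juzouxoofeezoo, huxuuvazuotop, nokegufukavnovi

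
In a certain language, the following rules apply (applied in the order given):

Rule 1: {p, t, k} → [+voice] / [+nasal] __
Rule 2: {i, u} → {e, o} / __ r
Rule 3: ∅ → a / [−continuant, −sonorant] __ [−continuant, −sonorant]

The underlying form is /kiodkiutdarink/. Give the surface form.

kiodakiutadaring

Rule 1 (post-nasal voicing): /k/ is a voiceless stop immediately after the nasal /n/, so it voices to [g]. /kiodkiutdarink/ → kiodkiutdaring.
Rule 2 (pre-rhotic lowering): no segment meets the environment; /kiodkiutdaring/ is unchanged.
Rule 3 (stop-cluster a-epenthesis): /d/ and /k/ form a stop–stop cluster, so [a] is inserted between them. /t/ and /d/ form a stop–stop cluster, so [a] is inserted between them. /kiodkiutdaring/ → kiodakiutadaring.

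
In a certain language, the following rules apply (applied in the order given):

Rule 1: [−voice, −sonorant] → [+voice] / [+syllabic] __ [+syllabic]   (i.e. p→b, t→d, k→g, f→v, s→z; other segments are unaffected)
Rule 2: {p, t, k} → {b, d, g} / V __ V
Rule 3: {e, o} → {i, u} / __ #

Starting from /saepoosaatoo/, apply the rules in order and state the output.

saeboozaadou

Rule 1 (intervocalic voicing): /p/ is a voiceless obstruent between vowels /e/ and /o/, so it voices to [b]. /s/ is a voiceless obstruent between vowels /o/ and /a/, so it voices to [z]. /t/ is a voiceless obstruent between vowels /a/ and /o/, so it voices to [d]. /saepoosaatoo/ → saeboozaadoo.
Rule 2 (intervocalic voicing): no segment meets the environment; /saeboozaadoo/ is unchanged.
Rule 3 (final vowel raising): /o/ is a mid vowel in word-final position, so it raises to [u]. /saeboozaadoo/ → saeboozaadou.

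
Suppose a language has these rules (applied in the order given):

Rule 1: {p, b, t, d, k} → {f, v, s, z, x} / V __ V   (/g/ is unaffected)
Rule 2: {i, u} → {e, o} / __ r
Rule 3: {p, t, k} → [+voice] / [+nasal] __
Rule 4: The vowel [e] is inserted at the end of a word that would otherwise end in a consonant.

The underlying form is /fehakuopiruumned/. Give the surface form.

fehaxuoferuumnede

Rule 1 (intervocalic spirantization): /k/ is a stop between vowels /a/ and /u/, so it spirantizes to the fricative [x]. /p/ is a stop between vowels /o/ and /i/, so it spirantizes to the fricative [f]. /fehakuopiruumned/ → fehaxuofiruumned.
Rule 2 (pre-rhotic lowering): /i/ is a high vowel immediately before /r/, so it lowers to [e]. /fehaxuofiruumned/ → fehaxuoferuumned.
Rule 3 (post-nasal voicing): no segment meets the environment; /fehaxuoferuumned/ is unchanged.
Rule 4 (final e-epenthesis): the form ends in the consonant /d/, so [e] is inserted word-finally. /fehaxuoferuumned/ → fehaxuoferuumnede.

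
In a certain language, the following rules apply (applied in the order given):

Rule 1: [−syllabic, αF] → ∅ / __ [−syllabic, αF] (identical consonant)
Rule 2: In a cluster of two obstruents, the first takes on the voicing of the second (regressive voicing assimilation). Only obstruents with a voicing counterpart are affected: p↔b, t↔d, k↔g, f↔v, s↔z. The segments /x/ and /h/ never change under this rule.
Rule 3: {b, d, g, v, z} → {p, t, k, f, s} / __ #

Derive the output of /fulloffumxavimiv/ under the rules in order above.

fulofumxavimif

Rule 1 (degemination): /ll/ is a geminate; the first /l/ deletes. /ff/ is a geminate; the first /f/ deletes. /fulloffumxavimiv/ → fulofumxavimiv.
Rule 2 (regressive voicing assimilation): no segment meets the environment; /fulofumxavimiv/ is unchanged.
Rule 3 (final devoicing): /v/ is a voiced obstruent in word-final position, so it devoices to [f]. /fulofumxavimiv/ → fulofumxavimif.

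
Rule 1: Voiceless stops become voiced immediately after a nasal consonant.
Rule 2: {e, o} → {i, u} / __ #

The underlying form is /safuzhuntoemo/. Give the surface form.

safuzhundoemu

Rule 1 (post-nasal voicing): /t/ is a voiceless stop immediately after the nasal /n/, so it voices to [d]. /safuzhuntoemo/ → safuzhundoemo.
Rule 2 (final vowel raising): /o/ is a mid vowel in word-final position, so it raises to [u]. /safuzhundoemo/ → safuzhundoemu.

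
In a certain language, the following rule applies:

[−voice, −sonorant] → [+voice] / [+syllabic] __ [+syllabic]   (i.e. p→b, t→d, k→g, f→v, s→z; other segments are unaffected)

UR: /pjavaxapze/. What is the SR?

No segment of /pjavaxapze/ meets the structural description of the rule, so the form surfaces unchanged.

pjavaxapze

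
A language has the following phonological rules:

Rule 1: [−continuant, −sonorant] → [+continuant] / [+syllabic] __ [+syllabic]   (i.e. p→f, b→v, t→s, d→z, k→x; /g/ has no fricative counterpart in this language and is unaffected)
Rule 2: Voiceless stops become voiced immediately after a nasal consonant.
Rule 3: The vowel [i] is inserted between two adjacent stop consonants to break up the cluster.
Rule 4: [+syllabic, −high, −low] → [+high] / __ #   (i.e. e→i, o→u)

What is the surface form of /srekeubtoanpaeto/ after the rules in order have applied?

srexeubitoanbaesu

Rule 1 (intervocalic spirantization): /k/ is a stop between vowels /e/ and /e/, so it spirantizes to the fricative [x]. /t/ is a stop between vowels /e/ and /o/, so it spirantizes to the fricative [s]. /srekeubtoanpaeto/ → srexeubtoanpaeso.
Rule 2 (post-nasal voicing): /p/ is a voiceless stop immediately after the nasal /n/, so it voices to [b]. /srexeubtoanpaeso/ → srexeubtoanbaeso.
Rule 3 (stop-cluster i-epenthesis): /b/ and /t/ form a stop–stop cluster, so [i] is inserted between them. /srexeubtoanbaeso/ → srexeubitoanbaeso.
Rule 4 (final vowel raising): /o/ is a mid vowel in word-final position, so it raises to [u]. /srexeubitoanbaeso/ → srexeubitoanbaesu.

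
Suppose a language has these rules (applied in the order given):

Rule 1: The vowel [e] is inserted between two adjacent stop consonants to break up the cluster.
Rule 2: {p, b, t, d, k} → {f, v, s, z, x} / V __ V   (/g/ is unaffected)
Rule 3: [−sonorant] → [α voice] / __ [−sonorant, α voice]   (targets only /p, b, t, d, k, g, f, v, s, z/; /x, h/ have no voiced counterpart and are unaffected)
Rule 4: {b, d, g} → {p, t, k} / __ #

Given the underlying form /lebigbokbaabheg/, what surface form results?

Rule 1 (stop-cluster e-epenthesis): /g/ and /b/ form a stop–stop cluster, so [e] is inserted between them. /k/ and /b/ form a stop–stop cluster, so [e] is inserted between them. /lebigbokbaabheg/ → lebigebokebaabheg.
Rule 2 (intervocalic spirantization): /b/ is a stop between vowels /e/ and /i/, so it spirantizes to the fricative [v]. /b/ is a stop between vowels /e/ and /o/, so it spirantizes to the fricative [v]. /k/ is a stop between vowels /o/ and /e/, so it spirantizes to the fricative [x]. /b/ is a stop between vowels /e/ and /a/, so it spirantizes to the fricative [v]. /lebigebokebaabheg/ → levigevoxevaabheg.
Rule 3 (regressive voicing assimilation): /b/ precedes the voiceless obstruent /h/, so it devoices to [p] by assimilation. /levigevoxevaabheg/ → levigevoxevaapheg.
Rule 4 (final devoicing): /g/ is a voiced stop in word-final position, so it devoices to [k]. /levigevoxevaapheg/ → levigevoxevaaphek.

levigevoxevaaphek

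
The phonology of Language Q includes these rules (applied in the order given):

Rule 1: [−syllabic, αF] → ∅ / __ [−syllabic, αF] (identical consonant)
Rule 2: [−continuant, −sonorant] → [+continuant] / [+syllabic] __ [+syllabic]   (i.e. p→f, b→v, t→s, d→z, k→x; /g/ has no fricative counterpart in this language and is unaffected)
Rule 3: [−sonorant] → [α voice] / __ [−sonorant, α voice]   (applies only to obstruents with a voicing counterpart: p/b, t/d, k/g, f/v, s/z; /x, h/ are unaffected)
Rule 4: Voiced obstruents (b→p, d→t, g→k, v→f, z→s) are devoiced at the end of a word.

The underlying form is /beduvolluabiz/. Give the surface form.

Rule 1 (degemination): /ll/ is a geminate; the first /l/ deletes. /beduvolluabiz/ → beduvoluabiz.
Rule 2 (intervocalic spirantization): /d/ is a stop between vowels /e/ and /u/, so it spirantizes to the fricative [z]. /b/ is a stop between vowels /a/ and /i/, so it spirantizes to the fricative [v]. /beduvoluabiz/ → bezuvoluaviz.
Rule 3 (regressive voicing assimilation): no segment meets the environment; /bezuvoluaviz/ is unchanged.
Rule 4 (final devoicing): /z/ is a voiced obstruent in word-final position, so it devoices to [s]. /bezuvoluaviz/ → bezuvoluavis.

bezuvoluavis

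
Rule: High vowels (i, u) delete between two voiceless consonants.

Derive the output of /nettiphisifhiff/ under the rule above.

nettphsfhff

/i/ is a high vowel flanked by voiceless consonants /t/ and /p/, so it deletes.
/i/ is a high vowel flanked by voiceless consonants /h/ and /s/, so it deletes.
/i/ is a high vowel flanked by voiceless consonants /s/ and /f/, so it deletes.
/i/ is a high vowel flanked by voiceless consonants /h/ and /f/, so it deletes.
Surface form: [nettphsfhff].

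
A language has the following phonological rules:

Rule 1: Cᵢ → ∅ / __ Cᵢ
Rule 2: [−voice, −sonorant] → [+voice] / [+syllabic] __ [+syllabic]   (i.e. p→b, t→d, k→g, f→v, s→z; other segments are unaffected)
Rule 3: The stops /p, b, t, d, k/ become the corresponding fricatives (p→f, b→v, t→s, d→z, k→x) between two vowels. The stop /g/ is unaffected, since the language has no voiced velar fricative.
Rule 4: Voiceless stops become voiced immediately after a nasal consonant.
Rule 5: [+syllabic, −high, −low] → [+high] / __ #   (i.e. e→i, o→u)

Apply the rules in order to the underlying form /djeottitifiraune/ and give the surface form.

djeozizivirauni

Rule 1 (degemination): /tt/ is a geminate; the first /t/ deletes. /djeottitifiraune/ → djeotitifiraune.
Rule 2 (intervocalic voicing): /t/ is a voiceless obstruent between vowels /o/ and /i/, so it voices to [d]. /t/ is a voiceless obstruent between vowels /i/ and /i/, so it voices to [d]. /f/ is a voiceless obstruent between vowels /i/ and /i/, so it voices to [v]. /djeotitifiraune/ → djeodidiviraune.
Rule 3 (intervocalic spirantization): /d/ is a stop between vowels /o/ and /i/, so it spirantizes to the fricative [z]. /d/ is a stop between vowels /i/ and /i/, so it spirantizes to the fricative [z]. /djeodidiviraune/ → djeoziziviraune.
Rule 4 (post-nasal voicing): no segment meets the environment; /djeoziziviraune/ is unchanged.
Rule 5 (final vowel raising): /e/ is a mid vowel in word-final position, so it raises to [i]. /djeoziziviraune/ → djeozizivirauni.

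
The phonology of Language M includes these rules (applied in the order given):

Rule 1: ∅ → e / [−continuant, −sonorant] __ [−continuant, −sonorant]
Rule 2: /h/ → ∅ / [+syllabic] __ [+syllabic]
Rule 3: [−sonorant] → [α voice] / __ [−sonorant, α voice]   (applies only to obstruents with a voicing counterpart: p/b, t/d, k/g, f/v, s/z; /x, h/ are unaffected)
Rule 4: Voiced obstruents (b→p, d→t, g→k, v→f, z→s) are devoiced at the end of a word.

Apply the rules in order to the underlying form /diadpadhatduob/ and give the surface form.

diadepathateduop

Rule 1 (stop-cluster e-epenthesis): /d/ and /p/ form a stop–stop cluster, so [e] is inserted between them. /t/ and /d/ form a stop–stop cluster, so [e] is inserted between them. /diadpadhatduob/ → diadepadhateduob.
Rule 2 (intervocalic h-deletion): no segment meets the environment; /diadepadhateduob/ is unchanged.
Rule 3 (regressive voicing assimilation): /d/ precedes the voiceless obstruent /h/, so it devoices to [t] by assimilation. /diadepadhateduob/ → diadepathateduob.
Rule 4 (final devoicing): /b/ is a voiced obstruent in word-final position, so it devoices to [p]. /diadepathateduob/ → diadepathateduop.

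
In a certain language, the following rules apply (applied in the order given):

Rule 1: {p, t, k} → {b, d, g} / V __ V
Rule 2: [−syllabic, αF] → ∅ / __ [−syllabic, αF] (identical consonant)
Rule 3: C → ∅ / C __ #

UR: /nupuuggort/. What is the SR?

Rule 1 (intervocalic voicing): /p/ is a voiceless stop between vowels /u/ and /u/, so it voices to [b]. /nupuuggort/ → nubuuggort.
Rule 2 (degemination): /gg/ is a geminate; the first /g/ deletes. /nubuuggort/ → nubuugort.
Rule 3 (final cluster simplification): /t/ is the second consonant of a word-final cluster /rt/, so it deletes. /nubuugort/ → nubuugor.

nubuugor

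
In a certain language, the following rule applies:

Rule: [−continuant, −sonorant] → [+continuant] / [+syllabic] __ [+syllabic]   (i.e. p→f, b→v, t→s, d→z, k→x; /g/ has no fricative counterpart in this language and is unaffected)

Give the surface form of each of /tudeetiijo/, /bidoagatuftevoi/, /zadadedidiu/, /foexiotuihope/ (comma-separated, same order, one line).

tuzeesiijo, bizoagasuftevoi, zazazeziziu, foexiosuihofe

/tudeetiijo/: /d/ is a stop between vowels /u/ and /e/, so it spirantizes to the fricative [z]. /t/ is a stop between vowels /e/ and /i/, so it spirantizes to the fricative [s]. → [tuzeesiijo].
/bidoagatuftevoi/: /d/ is a stop between vowels /i/ and /o/, so it spirantizes to the fricative [z]. /t/ is a stop between vowels /a/ and /u/, so it spirantizes to the fricative [s]. → [bizoagasuftevoi].
/zadadedidiu/: /d/ is a stop between vowels /a/ and /a/, so it spirantizes to the fricative [z]. /d/ is a stop between vowels /a/ and /e/, so it spirantizes to the fricative [z]. /d/ is a stop between vowels /e/ and /i/, so it spirantizes to the fricative [z]. /d/ is a stop between vowels /i/ and /i/, so it spirantizes to the fricative [z]. → [zazazeziziu].
/foexiotuihope/: /t/ is a stop between vowels /o/ and /u/, so it spirantizes to the fricative [s]. /p/ is a stop between vowels /o/ and /e/, so it spirantizes to the fricative [f]. → [foexiosuihofe].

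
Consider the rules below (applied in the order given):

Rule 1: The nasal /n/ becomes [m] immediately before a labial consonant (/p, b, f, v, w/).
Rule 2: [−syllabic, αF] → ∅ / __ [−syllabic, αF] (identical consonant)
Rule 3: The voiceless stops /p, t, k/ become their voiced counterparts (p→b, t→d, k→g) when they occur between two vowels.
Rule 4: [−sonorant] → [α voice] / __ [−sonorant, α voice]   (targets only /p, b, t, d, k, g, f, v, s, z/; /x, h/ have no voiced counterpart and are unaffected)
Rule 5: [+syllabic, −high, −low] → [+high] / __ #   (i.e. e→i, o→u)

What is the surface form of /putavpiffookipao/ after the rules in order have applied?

Rule 1 (nasal place assimilation): no segment meets the environment; /putavpiffookipao/ is unchanged.
Rule 2 (degemination): /ff/ is a geminate; the first /f/ deletes. /putavpiffookipao/ → putavpifookipao.
Rule 3 (intervocalic voicing): /t/ is a voiceless stop between vowels /u/ and /a/, so it voices to [d]. /k/ is a voiceless stop between vowels /o/ and /i/, so it voices to [g]. /p/ is a voiceless stop between vowels /i/ and /a/, so it voices to [b]. /putavpifookipao/ → pudavpifoogibao.
Rule 4 (regressive voicing assimilation): /v/ precedes the voiceless obstruent /p/, so it devoices to [f] by assimilation. /pudavpifoogibao/ → pudafpifoogibao.
Rule 5 (final vowel raising): /o/ is a mid vowel in word-final position, so it raises to [u]. /pudafpifoogibao/ → pudafpifoogibau.

pudafpifoogibau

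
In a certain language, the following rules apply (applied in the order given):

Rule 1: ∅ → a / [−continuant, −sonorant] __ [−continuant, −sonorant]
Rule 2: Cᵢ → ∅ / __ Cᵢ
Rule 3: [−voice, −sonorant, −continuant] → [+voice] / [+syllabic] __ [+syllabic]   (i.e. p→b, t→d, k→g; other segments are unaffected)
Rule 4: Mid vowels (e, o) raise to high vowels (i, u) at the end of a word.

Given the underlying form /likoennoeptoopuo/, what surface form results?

ligoenoebadoobuu

Rule 1 (stop-cluster a-epenthesis): /p/ and /t/ form a stop–stop cluster, so [a] is inserted between them. /likoennoeptoopuo/ → likoennoepatoopuo.
Rule 2 (degemination): /nn/ is a geminate; the first /n/ deletes. /likoennoepatoopuo/ → likoenoepatoopuo.
Rule 3 (intervocalic voicing): /k/ is a voiceless stop between vowels /i/ and /o/, so it voices to [g]. /p/ is a voiceless stop between vowels /e/ and /a/, so it voices to [b]. /t/ is a voiceless stop between vowels /a/ and /o/, so it voices to [d]. /p/ is a voiceless stop between vowels /o/ and /u/, so it voices to [b]. /likoenoepatoopuo/ → ligoenoebadoobuo.
Rule 4 (final vowel raising): /o/ is a mid vowel in word-final position, so it raises to [u]. /ligoenoebadoobuo/ → ligoenoebadoobuu.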